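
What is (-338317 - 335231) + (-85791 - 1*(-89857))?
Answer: -669482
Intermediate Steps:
(-338317 - 335231) + (-85791 - 1*(-89857)) = -673548 + (-85791 + 89857) = -673548 + 4066 = -669482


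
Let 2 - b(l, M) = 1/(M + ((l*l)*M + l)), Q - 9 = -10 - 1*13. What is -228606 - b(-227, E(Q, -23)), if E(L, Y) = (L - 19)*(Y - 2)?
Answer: -9718588553983/42512023 ≈ -2.2861e+5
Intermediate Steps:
Q = -14 (Q = 9 + (-10 - 1*13) = 9 + (-10 - 13) = 9 - 23 = -14)
E(L, Y) = (-19 + L)*(-2 + Y)
b(l, M) = 2 - 1/(M + l + M*l²) (b(l, M) = 2 - 1/(M + ((l*l)*M + l)) = 2 - 1/(M + (l²*M + l)) = 2 - 1/(M + (M*l² + l)) = 2 - 1/(M + (l + M*l²)) = 2 - 1/(M + l + M*l²))
-228606 - b(-227, E(Q, -23)) = -228606 - (-1 + 2*(38 - 19*(-23) - 2*(-14) - 14*(-23)) + 2*(-227) + 2*(38 - 19*(-23) - 2*(-14) - 14*(-23))*(-227)²)/((38 - 19*(-23) - 2*(-14) - 14*(-23)) - 227 + (38 - 19*(-23) - 2*(-14) - 14*(-23))*(-227)²) = -228606 - (-1 + 2*(38 + 437 + 28 + 322) - 454 + 2*(38 + 437 + 28 + 322)*51529)/((38 + 437 + 28 + 322) - 227 + (38 + 437 + 28 + 322)*51529) = -228606 - (-1 + 2*825 - 454 + 2*825*51529)/(825 - 227 + 825*51529) = -228606 - (-1 + 1650 - 454 + 85022850)/(825 - 227 + 42511425) = -228606 - 85024045/42512023 = -9718588553983/42512023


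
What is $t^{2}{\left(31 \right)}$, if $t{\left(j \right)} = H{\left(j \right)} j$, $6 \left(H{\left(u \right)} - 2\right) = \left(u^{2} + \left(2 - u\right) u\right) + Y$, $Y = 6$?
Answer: $\frac{1537600}{9} \approx 1.7084 \cdot 10^{5}$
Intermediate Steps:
$H{\left(u \right)} = 3 + \frac{u^{2}}{6} + \frac{u \left(2 - u\right)}{6}$ ($H{\left(u \right)} = 2 + \frac{\left(u^{2} + \left(2 - u\right) u\right) + 6}{6} = 2 + \frac{\left(u^{2} + u \left(2 - u\right)\right) + 6}{6} = 2 + \frac{6 + u^{2} + u \left(2 - u\right)}{6} = 2 + \left(1 + \frac{u^{2}}{6} + \frac{u \left(2 - u\right)}{6}\right) = 3 + \frac{u^{2}}{6} + \frac{u \left(2 - u\right)}{6}$)
$t{\left(j \right)} = j \left(3 + \frac{j}{3}\right)$ ($t{\left(j \right)} = \left(3 + \frac{j}{3}\right) j = j \left(3 + \frac{j}{3}\right)$)
$t^{2}{\left(31 \right)} = \left(\frac{1}{3} \cdot 31 \left(9 + 31\right)\right)^{2} = \left(\frac{1}{3} \cdot 31 \cdot 40\right)^{2} = \left(\frac{1240}{3}\right)^{2} = \frac{1537600}{9}$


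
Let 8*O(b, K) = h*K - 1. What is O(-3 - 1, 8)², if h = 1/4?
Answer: 1/64 ≈ 0.015625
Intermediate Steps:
h = ¼ ≈ 0.25000
O(b, K) = -⅛ + K/32 (O(b, K) = (K/4 - 1)/8 = (-1 + K/4)/8 = -⅛ + K/32)
O(-3 - 1, 8)² = (-⅛ + (1/32)*8)² = (-⅛ + ¼)² = (⅛)² = 1/64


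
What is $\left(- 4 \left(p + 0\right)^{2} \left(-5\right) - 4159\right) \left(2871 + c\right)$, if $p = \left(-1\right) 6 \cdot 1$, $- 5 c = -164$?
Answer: $- \frac{49930841}{5} \approx -9.9862 \cdot 10^{6}$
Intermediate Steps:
$c = \frac{164}{5}$ ($c = \left(- \frac{1}{5}\right) \left(-164\right) = \frac{164}{5} \approx 32.8$)
$p = -6$ ($p = \left(-6\right) 1 = -6$)
$\left(- 4 \left(p + 0\right)^{2} \left(-5\right) - 4159\right) \left(2871 + c\right) = \left(- 4 \left(-6 + 0\right)^{2} \left(-5\right) - 4159\right) \left(2871 + \frac{164}{5}\right) = \left(- 4 \left(-6\right)^{2} \left(-5\right) - 4159\right) \frac{14519}{5} = \left(\left(-4\right) 36 \left(-5\right) - 4159\right) \frac{14519}{5} = \left(\left(-144\right) \left(-5\right) - 4159\right) \frac{14519}{5} = \left(720 - 4159\right) \frac{14519}{5} = \left(-3439\right) \frac{14519}{5} = - \frac{49930841}{5}$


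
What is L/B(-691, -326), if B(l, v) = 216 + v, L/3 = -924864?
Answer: 1387296/55 ≈ 25224.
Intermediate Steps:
L = -2774592 (L = 3*(-924864) = -2774592)
L/B(-691, -326) = -2774592/(216 - 326) = -2774592/(-110) = -2774592*(-1/110) = 1387296/55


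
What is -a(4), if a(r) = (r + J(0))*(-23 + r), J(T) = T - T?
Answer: 76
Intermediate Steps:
J(T) = 0
a(r) = r*(-23 + r) (a(r) = (r + 0)*(-23 + r) = r*(-23 + r))
-a(4) = -4*(-23 + 4) = -4*(-19) = -1*(-76) = 76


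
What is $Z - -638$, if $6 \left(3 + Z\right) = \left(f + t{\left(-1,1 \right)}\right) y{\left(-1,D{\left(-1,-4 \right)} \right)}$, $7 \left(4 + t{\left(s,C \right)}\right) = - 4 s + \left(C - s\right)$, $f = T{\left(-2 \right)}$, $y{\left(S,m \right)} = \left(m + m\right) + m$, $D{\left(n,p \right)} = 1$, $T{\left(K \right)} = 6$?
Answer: $\frac{4455}{7} \approx 636.43$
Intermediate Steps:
$y{\left(S,m \right)} = 3 m$ ($y{\left(S,m \right)} = 2 m + m = 3 m$)
$f = 6$
$t{\left(s,C \right)} = -4 - \frac{5 s}{7} + \frac{C}{7}$ ($t{\left(s,C \right)} = -4 + \frac{- 4 s + \left(C - s\right)}{7} = -4 + \frac{C - 5 s}{7} = -4 + \left(- \frac{5 s}{7} + \frac{C}{7}\right) = -4 - \frac{5 s}{7} + \frac{C}{7}$)
$Z = - \frac{11}{7}$ ($Z = -3 + \frac{\left(6 - \frac{22}{7}\right) 3 \cdot 1}{6} = -3 + \frac{\left(6 + \left(-4 + \frac{5}{7} + \frac{1}{7}\right)\right) 3}{6} = -3 + \frac{\left(6 - \frac{22}{7}\right) 3}{6} = -3 + \frac{\frac{20}{7} \cdot 3}{6} = -3 + \frac{1}{6} \cdot \frac{60}{7} = -3 + \frac{10}{7} = - \frac{11}{7} \approx -1.5714$)
$Z - -638 = - \frac{11}{7} - -638 = - \frac{11}{7} + 638 = \frac{4455}{7}$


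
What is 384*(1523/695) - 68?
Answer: 537572/695 ≈ 773.48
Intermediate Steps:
384*(1523/695) - 68 = 584832/695 - 68 = 537572/695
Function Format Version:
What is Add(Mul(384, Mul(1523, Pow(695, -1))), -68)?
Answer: Rational(537572, 695) ≈ 773.48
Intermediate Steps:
Add(Mul(384, Mul(1523, Pow(695, -1))), -68) = Add(Mul(384, Mul(1523, Rational(1, 695))), -68) = Add(Mul(384, Rational(1523, 695)), -68) = Add(Rational(584832, 695), -68) = Rational(537572, 695)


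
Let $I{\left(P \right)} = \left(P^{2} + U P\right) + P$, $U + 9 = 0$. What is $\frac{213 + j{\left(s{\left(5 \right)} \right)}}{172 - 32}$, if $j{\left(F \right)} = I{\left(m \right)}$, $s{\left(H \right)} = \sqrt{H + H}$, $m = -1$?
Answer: $\frac{111}{70} \approx 1.5857$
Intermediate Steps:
$U = -9$ ($U = -9 + 0 = -9$)
$I{\left(P \right)} = P^{2} - 8 P$ ($I{\left(P \right)} = \left(P^{2} - 9 P\right) + P = P^{2} - 8 P$)
$s{\left(H \right)} = \sqrt{2} \sqrt{H}$ ($s{\left(H \right)} = \sqrt{2 H} = \sqrt{2} \sqrt{H}$)
$j{\left(F \right)} = 9$ ($j{\left(F \right)} = - (-8 - 1) = \left(-1\right) \left(-9\right) = 9$)
$\frac{213 + j{\left(s{\left(5 \right)} \right)}}{172 - 32} = \frac{213 + 9}{172 - 32} = \frac{222}{140} = 222 \cdot \frac{1}{140} = \frac{111}{70}$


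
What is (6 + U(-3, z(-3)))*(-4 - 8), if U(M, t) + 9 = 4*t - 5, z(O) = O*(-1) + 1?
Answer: -96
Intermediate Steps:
z(O) = 1 - O (z(O) = -O + 1 = 1 - O)
U(M, t) = -14 + 4*t (U(M, t) = -9 + (4*t - 5) = -9 + (-5 + 4*t) = -14 + 4*t)
(6 + U(-3, z(-3)))*(-4 - 8) = (6 + (-14 + 4*(1 - 1*(-3))))*(-4 - 8) = (6 + (-14 + 4*(1 + 3)))*(-12) = (6 + (-14 + 4*4))*(-12) = (6 + (-14 + 16))*(-12) = (6 + 2)*(-12) = 8*(-12) = -96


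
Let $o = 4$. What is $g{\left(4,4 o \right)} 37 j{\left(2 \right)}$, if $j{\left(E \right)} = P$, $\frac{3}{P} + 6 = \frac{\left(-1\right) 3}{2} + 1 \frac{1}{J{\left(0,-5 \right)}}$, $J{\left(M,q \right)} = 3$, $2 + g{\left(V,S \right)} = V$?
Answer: $- \frac{1332}{43} \approx -30.977$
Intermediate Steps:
$g{\left(V,S \right)} = -2 + V$
$P = - \frac{18}{43}$ ($P = \frac{3}{-6 + \left(\frac{\left(-1\right) 3}{2} + 1 \cdot \frac{1}{3}\right)} = \frac{3}{-6 + \left(\left(-3\right) \frac{1}{2} + 1 \cdot \frac{1}{3}\right)} = \frac{3}{-6 + \left(- \frac{3}{2} + \frac{1}{3}\right)} = \frac{3}{-6 - \frac{7}{6}} = \frac{3}{- \frac{43}{6}} = 3 \left(- \frac{6}{43}\right) = - \frac{18}{43} \approx -0.4186$)
$j{\left(E \right)} = - \frac{18}{43}$
$g{\left(4,4 o \right)} 37 j{\left(2 \right)} = \left(-2 + 4\right) 37 \left(- \frac{18}{43}\right) = 2 \cdot 37 \left(- \frac{18}{43}\right) = 74 \left(- \frac{18}{43}\right) = - \frac{1332}{43}$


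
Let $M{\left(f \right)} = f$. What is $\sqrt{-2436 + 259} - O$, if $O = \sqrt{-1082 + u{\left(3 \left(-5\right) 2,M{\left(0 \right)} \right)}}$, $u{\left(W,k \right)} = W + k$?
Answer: $i \left(\sqrt{2177} - 2 \sqrt{278}\right) \approx 13.312 i$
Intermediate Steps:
$O = 2 i \sqrt{278}$ ($O = \sqrt{-1082 + \left(3 \left(-5\right) 2 + 0\right)} = \sqrt{-1082 + \left(\left(-15\right) 2 + 0\right)} = \sqrt{-1082 + \left(-30 + 0\right)} = \sqrt{-1082 - 30} = \sqrt{-1112} = 2 i \sqrt{278} \approx 33.347 i$)
$\sqrt{-2436 + 259} - O = \sqrt{-2436 + 259} - 2 i \sqrt{278} = \sqrt{-2177} - 2 i \sqrt{278} = i \sqrt{2177} - 2 i \sqrt{278}$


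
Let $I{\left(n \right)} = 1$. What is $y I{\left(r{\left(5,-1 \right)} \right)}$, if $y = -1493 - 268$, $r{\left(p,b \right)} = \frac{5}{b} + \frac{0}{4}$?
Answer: $-1761$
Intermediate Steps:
$r{\left(p,b \right)} = \frac{5}{b}$ ($r{\left(p,b \right)} = \frac{5}{b} + 0 \cdot \frac{1}{4} = \frac{5}{b} + 0 = \frac{5}{b}$)
$y = -1761$
$y I{\left(r{\left(5,-1 \right)} \right)} = \left(-1761\right) 1 = -1761$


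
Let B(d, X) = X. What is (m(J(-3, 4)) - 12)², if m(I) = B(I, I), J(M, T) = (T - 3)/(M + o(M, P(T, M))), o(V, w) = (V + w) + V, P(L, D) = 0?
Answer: 11881/81 ≈ 146.68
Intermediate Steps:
o(V, w) = w + 2*V
J(M, T) = (-3 + T)/(3*M) (J(M, T) = (T - 3)/(M + (0 + 2*M)) = (-3 + T)/(M + 2*M) = (-3 + T)/((3*M)) = (-3 + T)*(1/(3*M)) = (-3 + T)/(3*M))
m(I) = I
(m(J(-3, 4)) - 12)² = ((⅓)*(-3 + 4)/(-3) - 12)² = ((⅓)*(-⅓)*1 - 12)² = (-⅑ - 12)² = (-109/9)² = 11881/81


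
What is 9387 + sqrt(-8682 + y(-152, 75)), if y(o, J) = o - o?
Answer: 9387 + I*sqrt(8682) ≈ 9387.0 + 93.177*I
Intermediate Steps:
y(o, J) = 0
9387 + sqrt(-8682 + y(-152, 75)) = 9387 + sqrt(-8682 + 0) = 9387 + sqrt(-8682) = 9387 + I*sqrt(8682)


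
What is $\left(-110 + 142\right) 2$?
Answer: $64$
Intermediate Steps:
$\left(-110 + 142\right) 2 = 32 \cdot 2 = 64$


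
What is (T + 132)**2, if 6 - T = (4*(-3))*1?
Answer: 22500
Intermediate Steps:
T = 18 (T = 6 - 4*(-3) = 6 - (-12) = 6 - 1*(-12) = 6 + 12 = 18)
(T + 132)**2 = (18 + 132)**2 = 150**2 = 22500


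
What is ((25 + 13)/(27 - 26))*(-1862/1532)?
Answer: -17689/383 ≈ -46.185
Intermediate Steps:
((25 + 13)/(27 - 26))*(-1862/1532) = (38/1)*(-1862*1/1532) = (38*1)*(-931/766) = 38*(-931/766) = -17689/383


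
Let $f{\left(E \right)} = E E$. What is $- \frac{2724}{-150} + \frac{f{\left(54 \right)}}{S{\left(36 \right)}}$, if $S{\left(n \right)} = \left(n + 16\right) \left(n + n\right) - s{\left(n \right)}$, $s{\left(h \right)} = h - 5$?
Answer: $\frac{1758602}{92825} \approx 18.945$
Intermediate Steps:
$s{\left(h \right)} = -5 + h$ ($s{\left(h \right)} = h - 5 = -5 + h$)
$f{\left(E \right)} = E^{2}$
$S{\left(n \right)} = 5 - n + 2 n \left(16 + n\right)$ ($S{\left(n \right)} = \left(n + 16\right) \left(n + n\right) - \left(-5 + n\right) = \left(16 + n\right) 2 n - \left(-5 + n\right) = 2 n \left(16 + n\right) - \left(-5 + n\right) = 5 - n + 2 n \left(16 + n\right)$)
$- \frac{2724}{-150} + \frac{f{\left(54 \right)}}{S{\left(36 \right)}} = - \frac{2724}{-150} + \frac{54^{2}}{5 + 2 \cdot 36^{2} + 31 \cdot 36} = \left(-2724\right) \left(- \frac{1}{150}\right) + \frac{2916}{5 + 2 \cdot 1296 + 1116} = \frac{454}{25} + \frac{2916}{5 + 2592 + 1116} = \frac{454}{25} + \frac{2916}{3713} = \frac{1758602}{92825}$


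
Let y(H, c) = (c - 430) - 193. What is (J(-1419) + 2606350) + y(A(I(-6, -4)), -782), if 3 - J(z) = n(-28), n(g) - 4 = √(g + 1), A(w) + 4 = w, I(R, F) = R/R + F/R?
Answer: 2604944 - 3*I*√3 ≈ 2.6049e+6 - 5.1962*I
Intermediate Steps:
I(R, F) = 1 + F/R
A(w) = -4 + w
n(g) = 4 + √(1 + g) (n(g) = 4 + √(g + 1) = 4 + √(1 + g))
J(z) = -1 - 3*I*√3 (J(z) = 3 - (4 + √(1 - 28)) = 3 - (4 + √(-27)) = 3 - (4 + 3*I*√3) = 3 + (-4 - 3*I*√3) = -1 - 3*I*√3)
y(H, c) = -623 + c (y(H, c) = (-430 + c) - 193 = -623 + c)
(J(-1419) + 2606350) + y(A(I(-6, -4)), -782) = ((-1 - 3*I*√3) + 2606350) + (-623 - 782) = (2606349 - 3*I*√3) - 1405 = 2604944 - 3*I*√3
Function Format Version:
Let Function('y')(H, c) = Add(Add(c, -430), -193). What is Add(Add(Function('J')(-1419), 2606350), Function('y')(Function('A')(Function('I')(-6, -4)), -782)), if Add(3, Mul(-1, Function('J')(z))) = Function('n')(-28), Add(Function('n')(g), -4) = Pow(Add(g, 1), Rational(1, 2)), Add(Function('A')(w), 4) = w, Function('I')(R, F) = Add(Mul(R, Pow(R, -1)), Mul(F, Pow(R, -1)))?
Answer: Add(2604944, Mul(-3, I, Pow(3, Rational(1, 2)))) ≈ Add(2.6049e+6, Mul(-5.1962, I))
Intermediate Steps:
Function('I')(R, F) = Add(1, Mul(F, Pow(R, -1)))
Function('A')(w) = Add(-4, w)
Function('n')(g) = Add(4, Pow(Add(1, g), Rational(1, 2))) (Function('n')(g) = Add(4, Pow(Add(g, 1), Rational(1, 2))) = Add(4, Pow(Add(1, g), Rational(1, 2))))
Function('J')(z) = Add(-1, Mul(-3, I, Pow(3, Rational(1, 2)))) (Function('J')(z) = Add(3, Mul(-1, Add(4, Pow(Add(1, -28), Rational(1, 2))))) = Add(3, Mul(-1, Add(4, Pow(-27, Rational(1, 2))))) = Add(3, Mul(-1, Add(4, Mul(3, I, Pow(3, Rational(1, 2)))))) = Add(3, Add(-4, Mul(-3, I, Pow(3, Rational(1, 2))))) = Add(-1, Mul(-3, I, Pow(3, Rational(1, 2)))))
Function('y')(H, c) = Add(-623, c) (Function('y')(H, c) = Add(Add(-430, c), -193) = Add(-623, c))
Add(Add(Function('J')(-1419), 2606350), Function('y')(Function('A')(Function('I')(-6, -4)), -782)) = Add(Add(Add(-1, Mul(-3, I, Pow(3, Rational(1, 2)))), 2606350), Add(-623, -782)) = Add(Add(2606349, Mul(-3, I, Pow(3, Rational(1, 2)))), -1405) = Add(2604944, Mul(-3, I, Pow(3, Rational(1, 2))))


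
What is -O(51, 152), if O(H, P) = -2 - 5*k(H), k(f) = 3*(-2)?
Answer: -28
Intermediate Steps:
k(f) = -6
O(H, P) = 28 (O(H, P) = -2 - 5*(-6) = -2 + 30 = 28)
-O(51, 152) = -1*28 = -28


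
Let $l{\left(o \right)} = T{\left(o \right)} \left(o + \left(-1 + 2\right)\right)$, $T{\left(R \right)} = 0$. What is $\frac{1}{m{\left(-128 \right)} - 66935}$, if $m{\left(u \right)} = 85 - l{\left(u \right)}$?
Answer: $- \frac{1}{66850} \approx -1.4959 \cdot 10^{-5}$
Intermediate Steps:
$l{\left(o \right)} = 0$ ($l{\left(o \right)} = 0 \left(o + \left(-1 + 2\right)\right) = 0 \left(o + 1\right) = 0 \left(1 + o\right) = 0$)
$m{\left(u \right)} = 85$ ($m{\left(u \right)} = 85 - 0 = 85 + 0 = 85$)
$\frac{1}{m{\left(-128 \right)} - 66935} = \frac{1}{85 - 66935} = \frac{1}{-66850} = - \frac{1}{66850}$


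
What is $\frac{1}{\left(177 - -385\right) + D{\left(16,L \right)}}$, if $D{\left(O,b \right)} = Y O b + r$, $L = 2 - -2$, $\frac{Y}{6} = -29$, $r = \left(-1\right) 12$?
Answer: $- \frac{1}{10586} \approx -9.4464 \cdot 10^{-5}$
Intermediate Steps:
$r = -12$
$Y = -174$ ($Y = 6 \left(-29\right) = -174$)
$L = 4$ ($L = 2 + 2 = 4$)
$D{\left(O,b \right)} = -12 - 174 O b$ ($D{\left(O,b \right)} = - 174 O b - 12 = -12 - 174 O b$)
$\frac{1}{\left(177 - -385\right) + D{\left(16,L \right)}} = \frac{1}{\left(177 - -385\right) - \left(12 + 2784 \cdot 4\right)} = \frac{1}{\left(177 + 385\right) - 11148} = \frac{1}{562 - 11148} = \frac{1}{-10586} = - \frac{1}{10586}$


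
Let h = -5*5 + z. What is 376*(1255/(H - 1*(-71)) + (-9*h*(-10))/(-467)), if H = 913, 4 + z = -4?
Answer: 164902555/57441 ≈ 2870.8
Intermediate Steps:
z = -8 (z = -4 - 4 = -8)
h = -33 (h = -5*5 - 8 = -25 - 8 = -33)
376*(1255/(H - 1*(-71)) + (-9*h*(-10))/(-467)) = 376*(1255/(913 - 1*(-71)) + (-9*(-33)*(-10))/(-467)) = 376*(1255/(913 + 71) + (297*(-10))*(-1/467)) = 376*(1255/984 - 2970*(-1/467)) = 376*(1255*(1/984) + 2970/467) = 376*(1255/984 + 2970/467) = 376*(3508565/459528) = 164902555/57441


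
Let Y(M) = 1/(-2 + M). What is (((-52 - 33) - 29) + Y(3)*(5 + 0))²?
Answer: 11881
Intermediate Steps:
(((-52 - 33) - 29) + Y(3)*(5 + 0))² = (((-52 - 33) - 29) + (5 + 0)/(-2 + 3))² = ((-85 - 29) + 5/1)² = (-114 + 1*5)² = (-114 + 5)² = (-109)² = 11881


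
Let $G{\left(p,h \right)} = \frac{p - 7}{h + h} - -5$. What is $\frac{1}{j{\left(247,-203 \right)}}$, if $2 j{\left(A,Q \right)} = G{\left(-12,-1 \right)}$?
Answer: $\frac{4}{29} \approx 0.13793$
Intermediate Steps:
$G{\left(p,h \right)} = 5 + \frac{-7 + p}{2 h}$ ($G{\left(p,h \right)} = \frac{-7 + p}{2 h} + 5 = 5 + \frac{-7 + p}{2 h}$)
$j{\left(A,Q \right)} = \frac{29}{4}$ ($j{\left(A,Q \right)} = \frac{\frac{1}{2} \frac{1}{-1} \left(-7 - 12 + 10 \left(-1\right)\right)}{2} = \frac{\frac{1}{2} \left(-1\right) \left(-7 - 12 - 10\right)}{2} = \frac{\frac{1}{2} \left(-1\right) \left(-29\right)}{2} = \frac{1}{2} \cdot \frac{29}{2} = \frac{29}{4}$)
$\frac{1}{j{\left(247,-203 \right)}} = \frac{1}{\frac{29}{4}} = \frac{4}{29}$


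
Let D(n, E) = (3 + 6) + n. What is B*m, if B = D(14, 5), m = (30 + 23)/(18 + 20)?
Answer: 1219/38 ≈ 32.079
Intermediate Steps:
m = 53/38 ≈ 1.3947
D(n, E) = 9 + n
B = 23 (B = 9 + 14 = 23)
B*m = 23*(53/38) = 1219/38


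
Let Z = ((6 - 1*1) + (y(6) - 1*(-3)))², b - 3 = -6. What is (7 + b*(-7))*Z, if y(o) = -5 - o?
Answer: 252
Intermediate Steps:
b = -3 (b = 3 - 6 = -3)
Z = 9 (Z = ((6 - 1*1) + ((-5 - 1*6) - 1*(-3)))² = ((6 - 1) + ((-5 - 6) + 3))² = (5 + (-11 + 3))² = (5 - 8)² = (-3)² = 9)
(7 + b*(-7))*Z = (7 - 3*(-7))*9 = (7 + 21)*9 = 28*9 = 252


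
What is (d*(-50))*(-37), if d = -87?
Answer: -160950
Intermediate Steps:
(d*(-50))*(-37) = -87*(-50)*(-37) = 4350*(-37) = -160950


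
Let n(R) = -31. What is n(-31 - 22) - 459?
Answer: -490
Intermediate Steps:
n(-31 - 22) - 459 = -31 - 459 = -490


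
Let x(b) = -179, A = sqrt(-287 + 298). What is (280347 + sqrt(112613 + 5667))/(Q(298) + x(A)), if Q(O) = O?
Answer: 16491/7 + 2*sqrt(29570)/119 ≈ 2358.7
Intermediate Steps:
A = sqrt(11) ≈ 3.3166
(280347 + sqrt(112613 + 5667))/(Q(298) + x(A)) = (280347 + sqrt(112613 + 5667))/(298 - 179) = (280347 + sqrt(118280))/119 = (280347 + 2*sqrt(29570))*(1/119) = 16491/7 + 2*sqrt(29570)/119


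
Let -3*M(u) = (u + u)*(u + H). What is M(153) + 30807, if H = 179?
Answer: -3057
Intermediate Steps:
M(u) = -2*u*(179 + u)/3 (M(u) = -(u + u)*(u + 179)/3 = -2*u*(179 + u)/3)
M(153) + 30807 = -⅔*153*(179 + 153) + 30807 = -⅔*153*332 + 30807 = -33864 + 30807 = -3057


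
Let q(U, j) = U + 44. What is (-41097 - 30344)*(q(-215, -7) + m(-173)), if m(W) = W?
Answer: 24575704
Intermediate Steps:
q(U, j) = 44 + U
(-41097 - 30344)*(q(-215, -7) + m(-173)) = (-41097 - 30344)*((44 - 215) - 173) = -71441*(-171 - 173) = -71441*(-344) = 24575704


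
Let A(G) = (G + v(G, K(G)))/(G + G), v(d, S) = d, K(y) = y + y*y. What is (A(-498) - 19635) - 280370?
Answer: -300004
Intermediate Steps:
K(y) = y + y**2
A(G) = 1 (A(G) = (G + G)/(G + G) = (2*G)/((2*G)) = (2*G)*(1/(2*G)) = 1)
(A(-498) - 19635) - 280370 = (1 - 19635) - 280370 = -19634 - 280370 = -300004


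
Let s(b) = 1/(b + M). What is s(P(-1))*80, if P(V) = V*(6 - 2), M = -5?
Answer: -80/9 ≈ -8.8889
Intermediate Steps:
P(V) = 4*V (P(V) = V*4 = 4*V)
s(b) = 1/(-5 + b) (s(b) = 1/(b - 5) = 1/(-5 + b))
s(P(-1))*80 = 80/(-5 + 4*(-1)) = 80/(-5 - 4) = 80/(-9) = -1/9*80 = -80/9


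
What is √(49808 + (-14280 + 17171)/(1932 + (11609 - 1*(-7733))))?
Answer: √22542319352542/21274 ≈ 223.18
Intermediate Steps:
√(49808 + (-14280 + 17171)/(1932 + (11609 - 1*(-7733)))) = √(49808 + 2891/(1932 + (11609 + 7733))) = √(49808 + 2891/(1932 + 19342)) = √(49808 + 2891/21274) = √(1059618283/21274) = √22542319352542/21274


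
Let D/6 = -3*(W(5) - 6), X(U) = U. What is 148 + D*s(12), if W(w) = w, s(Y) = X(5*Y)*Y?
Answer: 13108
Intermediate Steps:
s(Y) = 5*Y**2 (s(Y) = (5*Y)*Y = 5*Y**2)
D = 18 (D = 6*(-3*(5 - 6)) = 6*(-3*(-1)) = 6*3 = 18)
148 + D*s(12) = 148 + 18*(5*12**2) = 148 + 18*(5*144) = 148 + 18*720 = 148 + 12960 = 13108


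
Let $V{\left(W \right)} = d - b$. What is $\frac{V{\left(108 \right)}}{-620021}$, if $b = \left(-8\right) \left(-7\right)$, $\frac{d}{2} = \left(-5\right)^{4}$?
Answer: $- \frac{1194}{620021} \approx -0.0019257$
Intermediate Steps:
$d = 1250$ ($d = 2 \left(-5\right)^{4} = 2 \cdot 625 = 1250$)
$b = 56$
$V{\left(W \right)} = 1194$ ($V{\left(W \right)} = 1250 - 56 = 1194$)
$\frac{V{\left(108 \right)}}{-620021} = \frac{1194}{-620021} = 1194 \left(- \frac{1}{620021}\right) = - \frac{1194}{620021}$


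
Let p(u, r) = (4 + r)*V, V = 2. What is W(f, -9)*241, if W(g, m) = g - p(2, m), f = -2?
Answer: 1928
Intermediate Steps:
p(u, r) = 8 + 2*r (p(u, r) = (4 + r)*2 = 8 + 2*r)
W(g, m) = -8 + g - 2*m (W(g, m) = g - (8 + 2*m) = g + (-8 - 2*m) = -8 + g - 2*m)
W(f, -9)*241 = (-8 - 2 - 2*(-9))*241 = (-8 - 2 + 18)*241 = 8*241 = 1928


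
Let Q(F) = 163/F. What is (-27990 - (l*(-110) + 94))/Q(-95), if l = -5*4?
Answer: 2876980/163 ≈ 17650.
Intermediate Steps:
l = -20
(-27990 - (l*(-110) + 94))/Q(-95) = (-27990 - (-20*(-110) + 94))/((163/(-95))) = (-27990 - (2200 + 94))/((163*(-1/95))) = (-27990 - 1*2294)/(-163/95) = (-27990 - 2294)*(-95/163) = -30284*(-95/163) = 2876980/163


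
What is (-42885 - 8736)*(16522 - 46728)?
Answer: 1559263926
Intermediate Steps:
(-42885 - 8736)*(16522 - 46728) = -51621*(-30206) = 1559263926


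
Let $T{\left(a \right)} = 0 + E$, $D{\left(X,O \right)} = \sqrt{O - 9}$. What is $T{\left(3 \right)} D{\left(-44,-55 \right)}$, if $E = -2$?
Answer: $- 16 i \approx - 16.0 i$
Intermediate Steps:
$D{\left(X,O \right)} = \sqrt{-9 + O}$
$T{\left(a \right)} = -2$ ($T{\left(a \right)} = 0 - 2 = -2$)
$T{\left(3 \right)} D{\left(-44,-55 \right)} = - 2 \sqrt{-9 - 55} = - 2 \sqrt{-64} = - 2 \cdot 8 i = - 16 i$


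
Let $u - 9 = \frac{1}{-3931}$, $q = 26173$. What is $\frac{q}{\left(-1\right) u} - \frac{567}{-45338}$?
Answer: $- \frac{166593866606}{57284563} \approx -2908.2$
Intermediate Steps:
$u = \frac{35378}{3931}$ ($u = 9 + \frac{1}{-3931} = 9 - \frac{1}{3931} = \frac{35378}{3931} \approx 8.9997$)
$\frac{q}{\left(-1\right) u} - \frac{567}{-45338} = \frac{26173}{\left(-1\right) \frac{35378}{3931}} - \frac{567}{-45338} = \frac{26173}{- \frac{35378}{3931}} - - \frac{567}{45338} = 26173 \left(- \frac{3931}{35378}\right) + \frac{567}{45338} = - \frac{14698009}{5054} + \frac{567}{45338} = - \frac{166593866606}{57284563}$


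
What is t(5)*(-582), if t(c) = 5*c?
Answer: -14550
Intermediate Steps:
t(5)*(-582) = (5*5)*(-582) = 25*(-582) = -14550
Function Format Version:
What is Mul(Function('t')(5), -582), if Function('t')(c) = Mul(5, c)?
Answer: -14550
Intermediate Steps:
Mul(Function('t')(5), -582) = Mul(Mul(5, 5), -582) = Mul(25, -582) = -14550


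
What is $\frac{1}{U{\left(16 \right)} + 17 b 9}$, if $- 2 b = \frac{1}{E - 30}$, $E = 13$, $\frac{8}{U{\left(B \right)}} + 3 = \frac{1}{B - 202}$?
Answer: $\frac{1118}{2055} \approx 0.54404$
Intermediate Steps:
$U{\left(B \right)} = \frac{8}{-3 + \frac{1}{-202 + B}}$ ($U{\left(B \right)} = \frac{8}{-3 + \frac{1}{B - 202}} = \frac{8}{-3 + \frac{1}{-202 + B}}$)
$b = \frac{1}{34}$ ($b = - \frac{1}{2 \left(13 - 30\right)} = - \frac{1}{2 \left(-17\right)} = \left(- \frac{1}{2}\right) \left(- \frac{1}{17}\right) = \frac{1}{34} \approx 0.029412$)
$\frac{1}{U{\left(16 \right)} + 17 b 9} = \frac{1}{\frac{8 \left(202 - 16\right)}{-607 + 3 \cdot 16} + 17 \cdot \frac{1}{34} \cdot 9} = \frac{1}{\frac{8 \left(202 - 16\right)}{-607 + 48} + \frac{1}{2} \cdot 9} = \frac{1}{8 \frac{1}{-559} \cdot 186 + \frac{9}{2}} = \frac{1}{8 \left(- \frac{1}{559}\right) 186 + \frac{9}{2}} = \frac{1}{- \frac{1488}{559} + \frac{9}{2}} = \frac{1}{\frac{2055}{1118}} = \frac{1118}{2055}$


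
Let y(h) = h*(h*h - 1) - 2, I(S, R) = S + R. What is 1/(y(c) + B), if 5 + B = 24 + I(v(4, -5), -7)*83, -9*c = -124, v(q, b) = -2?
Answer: 729/1364410 ≈ 0.00053430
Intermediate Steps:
c = 124/9 (c = -⅑*(-124) = 124/9 ≈ 13.778)
I(S, R) = R + S
B = -728 (B = -5 + (24 + (-7 - 2)*83) = -5 + (24 - 9*83) = -5 + (24 - 747) = -5 - 723 = -728)
y(h) = -2 + h*(-1 + h²) (y(h) = h*(h² - 1) - 2 = h*(-1 + h²) - 2 = -2 + h*(-1 + h²))
1/(y(c) + B) = 1/((-2 + (124/9)³ - 1*124/9) - 728) = 1/((-2 + 1906624/729 - 124/9) - 728) = 1/(1895122/729 - 728) = 1/(1364410/729) = 729/1364410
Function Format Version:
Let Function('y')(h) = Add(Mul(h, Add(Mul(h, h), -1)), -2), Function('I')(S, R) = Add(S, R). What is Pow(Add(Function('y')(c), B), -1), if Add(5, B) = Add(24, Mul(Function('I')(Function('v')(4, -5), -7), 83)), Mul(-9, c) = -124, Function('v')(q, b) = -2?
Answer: Rational(729, 1364410) ≈ 0.00053430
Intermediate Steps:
c = Rational(124, 9) (c = Mul(Rational(-1, 9), -124) = Rational(124, 9) ≈ 13.778)
Function('I')(S, R) = Add(R, S)
B = -728 (B = Add(-5, Add(24, Mul(Add(-7, -2), 83))) = Add(-5, Add(24, Mul(-9, 83))) = Add(-5, Add(24, -747)) = Add(-5, -723) = -728)
Function('y')(h) = Add(-2, Mul(h, Add(-1, Pow(h, 2)))) (Function('y')(h) = Add(Mul(h, Add(Pow(h, 2), -1)), -2) = Add(Mul(h, Add(-1, Pow(h, 2))), -2) = Add(-2, Mul(h, Add(-1, Pow(h, 2)))))
Pow(Add(Function('y')(c), B), -1) = Pow(Add(Add(-2, Pow(Rational(124, 9), 3), Mul(-1, Rational(124, 9))), -728), -1) = Pow(Add(Add(-2, Rational(1906624, 729), Rational(-124, 9)), -728), -1) = Pow(Add(Rational(1895122, 729), -728), -1) = Pow(Rational(1364410, 729), -1) = Rational(729, 1364410)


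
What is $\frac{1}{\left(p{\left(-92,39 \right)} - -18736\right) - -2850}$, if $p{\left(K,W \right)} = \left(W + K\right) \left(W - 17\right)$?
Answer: $\frac{1}{20420} \approx 4.8972 \cdot 10^{-5}$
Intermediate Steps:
$p{\left(K,W \right)} = \left(-17 + W\right) \left(K + W\right)$ ($p{\left(K,W \right)} = \left(K + W\right) \left(-17 + W\right) = \left(-17 + W\right) \left(K + W\right)$)
$\frac{1}{\left(p{\left(-92,39 \right)} - -18736\right) - -2850} = \frac{1}{\left(\left(39^{2} - -1564 - 663 - 3588\right) - -18736\right) - -2850} = \frac{1}{\left(\left(1521 + 1564 - 663 - 3588\right) + 18736\right) + 2850} = \frac{1}{\left(-1166 + 18736\right) + 2850} = \frac{1}{17570 + 2850} = \frac{1}{20420}$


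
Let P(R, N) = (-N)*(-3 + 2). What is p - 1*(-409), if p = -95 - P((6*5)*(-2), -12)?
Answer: 326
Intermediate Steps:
P(R, N) = N (P(R, N) = -N*(-1) = N)
p = -83 (p = -95 - 1*(-12) = -95 + 12 = -83)
p - 1*(-409) = -83 - 1*(-409) = -83 + 409 = 326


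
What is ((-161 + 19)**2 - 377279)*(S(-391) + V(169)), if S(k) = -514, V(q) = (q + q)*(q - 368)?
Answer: 24203826240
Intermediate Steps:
V(q) = 2*q*(-368 + q) (V(q) = (2*q)*(-368 + q) = 2*q*(-368 + q))
((-161 + 19)**2 - 377279)*(S(-391) + V(169)) = ((-161 + 19)**2 - 377279)*(-514 + 2*169*(-368 + 169)) = ((-142)**2 - 377279)*(-514 + 2*169*(-199)) = (20164 - 377279)*(-514 - 67262) = -357115*(-67776) = 24203826240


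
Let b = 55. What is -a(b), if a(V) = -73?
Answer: 73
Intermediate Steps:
-a(b) = -1*(-73) = 73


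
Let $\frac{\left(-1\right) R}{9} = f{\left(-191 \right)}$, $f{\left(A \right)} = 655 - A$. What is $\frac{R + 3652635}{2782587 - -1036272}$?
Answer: $\frac{1215007}{1272953} \approx 0.95448$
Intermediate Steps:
$R = -7614$ ($R = - 9 \left(655 - -191\right) = - 9 \left(655 + 191\right) = \left(-9\right) 846 = -7614$)
$\frac{R + 3652635}{2782587 - -1036272} = \frac{-7614 + 3652635}{2782587 - -1036272} = \frac{3645021}{2782587 + \left(-408954 + 1445226\right)} = \frac{3645021}{2782587 + 1036272} = \frac{3645021}{3818859} = 3645021 \cdot \frac{1}{3818859} = \frac{1215007}{1272953}$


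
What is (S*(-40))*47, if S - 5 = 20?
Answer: -47000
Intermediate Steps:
S = 25 (S = 5 + 20 = 25)
(S*(-40))*47 = (25*(-40))*47 = -1000*47 = -47000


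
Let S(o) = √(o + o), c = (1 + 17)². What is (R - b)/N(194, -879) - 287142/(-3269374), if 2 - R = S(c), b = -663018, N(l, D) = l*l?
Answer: 272308403224/15380769983 - 9*√2/18818 ≈ 17.704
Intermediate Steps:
N(l, D) = l²
c = 324 (c = 18² = 324)
S(o) = √2*√o (S(o) = √(2*o) = √2*√o)
R = 2 - 18*√2 (R = 2 - √2*√324 = 2 - √2*18 = 2 - 18*√2 ≈ -23.456)
(R - b)/N(194, -879) - 287142/(-3269374) = ((2 - 18*√2) - 1*(-663018))/(194²) - 287142/(-3269374) = ((2 - 18*√2) + 663018)/37636 - 287142*(-1/3269374) = (663020 - 18*√2)*(1/37636) + 143571/1634687 = (165755/9409 - 9*√2/18818) + 143571/1634687 = 272308403224/15380769983 - 9*√2/18818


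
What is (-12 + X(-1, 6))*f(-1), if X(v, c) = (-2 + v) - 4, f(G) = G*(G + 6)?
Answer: 95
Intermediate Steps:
f(G) = G*(6 + G)
X(v, c) = -6 + v
(-12 + X(-1, 6))*f(-1) = (-12 + (-6 - 1))*(-(6 - 1)) = (-12 - 7)*(-1*5) = -19*(-5) = 95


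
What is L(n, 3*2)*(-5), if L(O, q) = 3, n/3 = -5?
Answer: -15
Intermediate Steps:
n = -15 (n = 3*(-5) = -15)
L(n, 3*2)*(-5) = 3*(-5) = -15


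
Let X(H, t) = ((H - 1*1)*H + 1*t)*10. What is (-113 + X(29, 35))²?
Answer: 69839449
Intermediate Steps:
X(H, t) = 10*t + 10*H*(-1 + H) (X(H, t) = ((H - 1)*H + t)*10 = ((-1 + H)*H + t)*10 = (H*(-1 + H) + t)*10 = (t + H*(-1 + H))*10 = 10*t + 10*H*(-1 + H))
(-113 + X(29, 35))² = (-113 + (-10*29 + 10*35 + 10*29²))² = (-113 + (-290 + 350 + 10*841))² = (-113 + (-290 + 350 + 8410))² = (-113 + 8470)² = 8357² = 69839449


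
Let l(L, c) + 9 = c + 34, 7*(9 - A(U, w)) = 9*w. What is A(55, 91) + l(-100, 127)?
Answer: 44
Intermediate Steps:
A(U, w) = 9 - 9*w/7
l(L, c) = 25 + c (l(L, c) = -9 + (c + 34) = -9 + (34 + c) = 25 + c)
A(55, 91) + l(-100, 127) = (9 - 9/7*91) + (25 + 127) = (9 - 117) + 152 = -108 + 152 = 44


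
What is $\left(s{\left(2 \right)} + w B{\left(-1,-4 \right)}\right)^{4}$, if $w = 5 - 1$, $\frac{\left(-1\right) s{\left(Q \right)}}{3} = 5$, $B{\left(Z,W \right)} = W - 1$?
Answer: $1500625$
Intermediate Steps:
$B{\left(Z,W \right)} = -1 + W$ ($B{\left(Z,W \right)} = W - 1 = -1 + W$)
$s{\left(Q \right)} = -15$ ($s{\left(Q \right)} = \left(-3\right) 5 = -15$)
$w = 4$
$\left(s{\left(2 \right)} + w B{\left(-1,-4 \right)}\right)^{4} = \left(-15 + 4 \left(-1 - 4\right)\right)^{4} = \left(-15 + 4 \left(-5\right)\right)^{4} = \left(-15 - 20\right)^{4} = \left(-35\right)^{4} = 1500625$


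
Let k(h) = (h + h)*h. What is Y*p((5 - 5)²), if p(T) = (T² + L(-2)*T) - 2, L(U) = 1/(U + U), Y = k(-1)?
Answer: -4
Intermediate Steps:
k(h) = 2*h² (k(h) = (2*h)*h = 2*h²)
Y = 2 (Y = 2*(-1)² = 2*1 = 2)
L(U) = 1/(2*U)
p(T) = -2 + T² - T/4 (p(T) = (T² + ((½)/(-2))*T) - 2 = (T² + ((½)*(-½))*T) - 2 = (T² - T/4) - 2 = -2 + T² - T/4)
Y*p((5 - 5)²) = 2*(-2 + ((5 - 5)²)² - (5 - 5)²/4) = 2*(-2 + (0²)² - ¼*0²) = 2*(-2 + 0² - ¼*0) = 2*(-2 + 0 + 0) = 2*(-2) = -4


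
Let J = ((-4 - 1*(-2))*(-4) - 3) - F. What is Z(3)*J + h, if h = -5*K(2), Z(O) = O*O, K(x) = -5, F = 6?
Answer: 16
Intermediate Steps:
Z(O) = O**2
h = 25 (h = -5*(-5) = 25)
J = -1 (J = ((-4 - 1*(-2))*(-4) - 3) - 1*6 = ((-4 + 2)*(-4) - 3) - 6 = (-2*(-4) - 3) - 6 = (8 - 3) - 6 = 5 - 6 = -1)
Z(3)*J + h = 3**2*(-1) + 25 = 9*(-1) + 25 = -9 + 25 = 16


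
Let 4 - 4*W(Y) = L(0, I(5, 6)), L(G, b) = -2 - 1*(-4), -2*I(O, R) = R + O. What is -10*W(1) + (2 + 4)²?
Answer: 31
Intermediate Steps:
I(O, R) = -O/2 - R/2 (I(O, R) = -(R + O)/2 = -(O + R)/2 = -O/2 - R/2)
L(G, b) = 2 (L(G, b) = -2 + 4 = 2)
W(Y) = ½ (W(Y) = 1 - ¼*2 = 1 - ½ = ½)
-10*W(1) + (2 + 4)² = -10*½ + (2 + 4)² = -5 + 6² = -5 + 36 = 31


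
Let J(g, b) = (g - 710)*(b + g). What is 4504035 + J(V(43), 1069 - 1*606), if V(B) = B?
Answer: 4166533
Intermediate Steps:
J(g, b) = (-710 + g)*(b + g)
4504035 + J(V(43), 1069 - 1*606) = 4504035 + (43² - 710*(1069 - 1*606) - 710*43 + (1069 - 1*606)*43) = 4504035 + (1849 - 710*(1069 - 606) - 30530 + (1069 - 606)*43) = 4504035 + (1849 - 710*463 - 30530 + 463*43) = 4504035 + (1849 - 328730 - 30530 + 19909) = 4504035 - 337502 = 4166533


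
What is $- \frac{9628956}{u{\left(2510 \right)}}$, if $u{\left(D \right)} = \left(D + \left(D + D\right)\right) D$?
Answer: $- \frac{802413}{1575025} \approx -0.50946$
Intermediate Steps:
$u{\left(D \right)} = 3 D^{2}$ ($u{\left(D \right)} = \left(D + 2 D\right) D = 3 D D = 3 D^{2}$)
$- \frac{9628956}{u{\left(2510 \right)}} = - \frac{9628956}{3 \cdot 2510^{2}} = - \frac{9628956}{3 \cdot 6300100} = - \frac{9628956}{18900300} = \left(-9628956\right) \frac{1}{18900300} = - \frac{802413}{1575025}$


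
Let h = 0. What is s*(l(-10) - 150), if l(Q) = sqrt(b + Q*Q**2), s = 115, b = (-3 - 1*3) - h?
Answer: -17250 + 115*I*sqrt(1006) ≈ -17250.0 + 3647.5*I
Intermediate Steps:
b = -6 (b = (-3 - 1*3) - 1*0 = (-3 - 3) + 0 = -6 + 0 = -6)
l(Q) = sqrt(-6 + Q**3) (l(Q) = sqrt(-6 + Q*Q**2) = sqrt(-6 + Q**3))
s*(l(-10) - 150) = 115*(sqrt(-6 + (-10)**3) - 150) = 115*(sqrt(-6 - 1000) - 150) = 115*(sqrt(-1006) - 150) = 115*(I*sqrt(1006) - 150) = 115*(-150 + I*sqrt(1006)) = -17250 + 115*I*sqrt(1006)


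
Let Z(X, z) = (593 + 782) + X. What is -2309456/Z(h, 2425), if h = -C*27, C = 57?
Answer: 577364/41 ≈ 14082.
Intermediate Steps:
h = -1539 (h = -1*57*27 = -57*27 = -1539)
Z(X, z) = 1375 + X
-2309456/Z(h, 2425) = -2309456/(1375 - 1539) = -2309456/(-164) = -2309456*(-1/164) = 577364/41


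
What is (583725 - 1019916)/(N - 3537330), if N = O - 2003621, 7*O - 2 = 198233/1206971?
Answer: 3685289212227/46814367573772 ≈ 0.078721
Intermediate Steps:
O = 2612175/8448797 (O = 2/7 + (198233/1206971)/7 = 2/7 + (198233*(1/1206971))/7 = 2/7 + (⅐)*(198233/1206971) = 2/7 + 28319/1206971 = 2612175/8448797 ≈ 0.30918)
N = -16928184481762/8448797 (N = 2612175/8448797 - 2003621 = -16928184481762/8448797 ≈ -2.0036e+6)
(583725 - 1019916)/(N - 3537330) = (583725 - 1019916)/(-16928184481762/8448797 - 3537330) = -436191/(-46814367573772/8448797) = -436191*(-8448797/46814367573772) = 3685289212227/46814367573772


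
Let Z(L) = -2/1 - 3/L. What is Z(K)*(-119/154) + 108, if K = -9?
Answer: 7213/66 ≈ 109.29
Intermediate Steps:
Z(L) = -2 - 3/L (Z(L) = -2*1 - 3/L = -2 - 3/L)
Z(K)*(-119/154) + 108 = (-2 - 3/(-9))*(-119/154) + 108 = (-2 - 3*(-1/9))*(-119*1/154) + 108 = (-2 + 1/3)*(-17/22) + 108 = -5/3*(-17/22) + 108 = 85/66 + 108 = 7213/66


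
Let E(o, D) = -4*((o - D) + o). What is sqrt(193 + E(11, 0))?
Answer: sqrt(105) ≈ 10.247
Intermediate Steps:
E(o, D) = -8*o + 4*D (E(o, D) = -4*(-D + 2*o) = -8*o + 4*D)
sqrt(193 + E(11, 0)) = sqrt(193 + (-8*11 + 4*0)) = sqrt(193 + (-88 + 0)) = sqrt(193 - 88) = sqrt(105)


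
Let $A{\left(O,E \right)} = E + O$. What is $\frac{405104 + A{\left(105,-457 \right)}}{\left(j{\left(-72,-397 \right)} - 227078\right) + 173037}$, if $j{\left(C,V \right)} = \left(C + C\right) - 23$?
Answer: $- \frac{25297}{3388} \approx -7.4666$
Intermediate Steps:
$j{\left(C,V \right)} = -23 + 2 C$ ($j{\left(C,V \right)} = 2 C - 23 = -23 + 2 C$)
$\frac{405104 + A{\left(105,-457 \right)}}{\left(j{\left(-72,-397 \right)} - 227078\right) + 173037} = \frac{405104 + \left(-457 + 105\right)}{\left(\left(-23 + 2 \left(-72\right)\right) - 227078\right) + 173037} = \frac{405104 - 352}{\left(\left(-23 - 144\right) - 227078\right) + 173037} = \frac{404752}{\left(-167 - 227078\right) + 173037} = \frac{404752}{-227245 + 173037} = \frac{404752}{-54208} = 404752 \left(- \frac{1}{54208}\right) = - \frac{25297}{3388}$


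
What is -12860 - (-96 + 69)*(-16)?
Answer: -13292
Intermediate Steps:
-12860 - (-96 + 69)*(-16) = -12860 - (-27)*(-16) = -12860 - 1*432 = -12860 - 432 = -13292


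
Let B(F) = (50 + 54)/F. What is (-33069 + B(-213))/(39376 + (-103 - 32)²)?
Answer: -7043801/12269013 ≈ -0.57411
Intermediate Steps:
B(F) = 104/F
(-33069 + B(-213))/(39376 + (-103 - 32)²) = (-33069 + 104/(-213))/(39376 + (-103 - 32)²) = (-33069 + 104*(-1/213))/(39376 + (-135)²) = (-33069 - 104/213)/(39376 + 18225) = -7043801/213/57601 = -7043801/213*1/57601 = -7043801/12269013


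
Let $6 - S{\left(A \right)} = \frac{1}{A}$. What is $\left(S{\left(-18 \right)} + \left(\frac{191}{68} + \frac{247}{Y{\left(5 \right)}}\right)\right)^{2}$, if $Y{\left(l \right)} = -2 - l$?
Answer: $\frac{12811749721}{18352656} \approx 698.09$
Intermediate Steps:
$S{\left(A \right)} = 6 - \frac{1}{A}$
$\left(S{\left(-18 \right)} + \left(\frac{191}{68} + \frac{247}{Y{\left(5 \right)}}\right)\right)^{2} = \left(\left(6 - \frac{1}{-18}\right) + \left(\frac{191}{68} + \frac{247}{-2 - 5}\right)\right)^{2} = \left(\left(6 - - \frac{1}{18}\right) + \left(191 \cdot \frac{1}{68} + \frac{247}{-2 - 5}\right)\right)^{2} = \left(\left(6 + \frac{1}{18}\right) + \left(\frac{191}{68} + \frac{247}{-7}\right)\right)^{2} = \left(\frac{109}{18} + \left(\frac{191}{68} + 247 \left(- \frac{1}{7}\right)\right)\right)^{2} = \left(\frac{109}{18} + \left(\frac{191}{68} - \frac{247}{7}\right)\right)^{2} = \left(\frac{109}{18} - \frac{15459}{476}\right)^{2} = \left(- \frac{113189}{4284}\right)^{2} = \frac{12811749721}{18352656}$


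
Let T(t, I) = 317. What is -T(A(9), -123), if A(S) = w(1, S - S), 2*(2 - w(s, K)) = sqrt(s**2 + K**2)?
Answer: -317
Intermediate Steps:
w(s, K) = 2 - sqrt(K**2 + s**2)/2 (w(s, K) = 2 - sqrt(s**2 + K**2)/2 = 2 - sqrt(K**2 + s**2)/2)
A(S) = 3/2 (A(S) = 2 - sqrt((S - S)**2 + 1**2)/2 = 2 - sqrt(0**2 + 1)/2 = 2 - sqrt(0 + 1)/2 = 2 - sqrt(1)/2 = 2 - 1/2*1 = 2 - 1/2 = 3/2)
-T(A(9), -123) = -1*317 = -317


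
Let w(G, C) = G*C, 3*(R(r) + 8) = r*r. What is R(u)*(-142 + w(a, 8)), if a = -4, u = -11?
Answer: -5626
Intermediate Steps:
R(r) = -8 + r**2/3 (R(r) = -8 + (r*r)/3 = -8 + r**2/3)
w(G, C) = C*G
R(u)*(-142 + w(a, 8)) = (-8 + (1/3)*(-11)**2)*(-142 + 8*(-4)) = (-8 + (1/3)*121)*(-142 - 32) = (-8 + 121/3)*(-174) = (97/3)*(-174) = -5626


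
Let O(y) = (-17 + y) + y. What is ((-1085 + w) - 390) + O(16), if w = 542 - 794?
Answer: -1712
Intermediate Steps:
w = -252
O(y) = -17 + 2*y
((-1085 + w) - 390) + O(16) = ((-1085 - 252) - 390) + (-17 + 2*16) = (-1337 - 390) + (-17 + 32) = -1727 + 15 = -1712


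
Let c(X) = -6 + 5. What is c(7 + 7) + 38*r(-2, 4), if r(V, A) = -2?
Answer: -77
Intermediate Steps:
c(X) = -1
c(7 + 7) + 38*r(-2, 4) = -1 + 38*(-2) = -1 - 76 = -77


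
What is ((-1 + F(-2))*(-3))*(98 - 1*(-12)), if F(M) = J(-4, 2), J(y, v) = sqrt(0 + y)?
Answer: 330 - 660*I ≈ 330.0 - 660.0*I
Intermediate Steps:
J(y, v) = sqrt(y)
F(M) = 2*I (F(M) = sqrt(-4) = 2*I)
((-1 + F(-2))*(-3))*(98 - 1*(-12)) = ((-1 + 2*I)*(-3))*(98 - 1*(-12)) = (3 - 6*I)*(98 + 12) = (3 - 6*I)*110 = 330 - 660*I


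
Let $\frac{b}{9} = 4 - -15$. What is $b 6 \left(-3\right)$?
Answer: $-3078$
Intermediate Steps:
$b = 171$ ($b = 9 \left(4 - -15\right) = 9 \left(4 + 15\right) = 9 \cdot 19 = 171$)
$b 6 \left(-3\right) = 171 \cdot 6 \left(-3\right) = 1026 \left(-3\right) = -3078$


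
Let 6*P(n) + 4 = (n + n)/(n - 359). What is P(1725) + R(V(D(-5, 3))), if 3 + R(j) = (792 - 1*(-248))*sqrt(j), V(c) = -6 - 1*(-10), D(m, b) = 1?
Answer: 8510539/4098 ≈ 2076.8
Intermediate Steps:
P(n) = -2/3 + n/(3*(-359 + n)) (P(n) = -2/3 + ((n + n)/(n - 359))/6 = -2/3 + ((2*n)/(-359 + n))/6 = -2/3 + (2*n/(-359 + n))/6 = -2/3 + n/(3*(-359 + n)))
V(c) = 4 (V(c) = -6 + 10 = 4)
R(j) = -3 + 1040*sqrt(j) (R(j) = -3 + (792 - 1*(-248))*sqrt(j) = -3 + (792 + 248)*sqrt(j) = -3 + 1040*sqrt(j))
P(1725) + R(V(D(-5, 3))) = (718 - 1*1725)/(3*(-359 + 1725)) + (-3 + 1040*sqrt(4)) = (1/3)*(718 - 1725)/1366 + (-3 + 1040*2) = (1/3)*(1/1366)*(-1007) + (-3 + 2080) = -1007/4098 + 2077 = 8510539/4098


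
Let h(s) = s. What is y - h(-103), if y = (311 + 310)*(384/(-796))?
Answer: -39119/199 ≈ -196.58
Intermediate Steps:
y = -59616/199 (y = 621*(384*(-1/796)) = 621*(-96/199) = -59616/199 ≈ -299.58)
y - h(-103) = -59616/199 - 1*(-103) = -59616/199 + 103 = -39119/199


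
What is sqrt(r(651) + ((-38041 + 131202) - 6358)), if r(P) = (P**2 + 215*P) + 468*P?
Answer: sqrt(955237) ≈ 977.36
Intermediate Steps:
r(P) = P**2 + 683*P
sqrt(r(651) + ((-38041 + 131202) - 6358)) = sqrt(651*(683 + 651) + ((-38041 + 131202) - 6358)) = sqrt(651*1334 + (93161 - 6358)) = sqrt(868434 + 86803) = sqrt(955237)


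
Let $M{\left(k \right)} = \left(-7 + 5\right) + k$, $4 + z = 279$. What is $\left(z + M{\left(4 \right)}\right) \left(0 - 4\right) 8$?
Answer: $-8864$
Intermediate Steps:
$z = 275$ ($z = -4 + 279 = 275$)
$M{\left(k \right)} = -2 + k$
$\left(z + M{\left(4 \right)}\right) \left(0 - 4\right) 8 = \left(275 + \left(-2 + 4\right)\right) \left(0 - 4\right) 8 = \left(275 + 2\right) \left(\left(-4\right) 8\right) = 277 \left(-32\right) = -8864$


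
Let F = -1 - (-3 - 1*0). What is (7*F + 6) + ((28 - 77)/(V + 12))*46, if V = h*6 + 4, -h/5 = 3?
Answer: 1867/37 ≈ 50.459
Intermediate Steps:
h = -15 (h = -5*3 = -15)
F = 2 (F = -1 - (-3 + 0) = -1 - 1*(-3) = -1 + 3 = 2)
V = -86 (V = -15*6 + 4 = -90 + 4 = -86)
(7*F + 6) + ((28 - 77)/(V + 12))*46 = (7*2 + 6) + ((28 - 77)/(-86 + 12))*46 = (14 + 6) - 49/(-74)*46 = 20 - 49*(-1/74)*46 = 20 + (49/74)*46 = 20 + 1127/37 = 1867/37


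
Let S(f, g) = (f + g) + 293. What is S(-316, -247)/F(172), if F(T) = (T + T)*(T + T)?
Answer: -135/59168 ≈ -0.0022816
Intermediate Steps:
S(f, g) = 293 + f + g
F(T) = 4*T**2 (F(T) = (2*T)*(2*T) = 4*T**2)
S(-316, -247)/F(172) = (293 - 316 - 247)/((4*172**2)) = -270/(4*29584) = -270/118336 = -270*1/118336 = -135/59168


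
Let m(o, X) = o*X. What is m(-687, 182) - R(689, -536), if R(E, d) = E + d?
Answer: -125187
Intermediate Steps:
m(o, X) = X*o
m(-687, 182) - R(689, -536) = 182*(-687) - (689 - 536) = -125034 - 1*153 = -125034 - 153 = -125187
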